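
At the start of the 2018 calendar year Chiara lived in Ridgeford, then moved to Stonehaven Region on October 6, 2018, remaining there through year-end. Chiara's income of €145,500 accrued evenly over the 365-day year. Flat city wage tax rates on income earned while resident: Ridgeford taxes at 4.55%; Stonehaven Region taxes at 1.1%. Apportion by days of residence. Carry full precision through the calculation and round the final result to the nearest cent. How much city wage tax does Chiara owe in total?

Ridgeford, January 1 – October 5, 2018: 278 days → €145,500 × 4.55% × 278/365 = €5,042.2726
Stonehaven Region, October 6 – December 31, 2018: 87 days → €145,500 × 1.1% × 87/365 = €381.4890
Total = €5,423.7616

€5,423.76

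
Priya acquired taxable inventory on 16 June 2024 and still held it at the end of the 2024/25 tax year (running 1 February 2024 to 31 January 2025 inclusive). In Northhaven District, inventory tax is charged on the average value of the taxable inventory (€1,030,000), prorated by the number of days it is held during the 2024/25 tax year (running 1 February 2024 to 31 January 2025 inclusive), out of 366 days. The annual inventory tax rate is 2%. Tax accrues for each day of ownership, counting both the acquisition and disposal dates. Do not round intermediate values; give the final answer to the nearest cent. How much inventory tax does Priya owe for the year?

Days held (16 June 2024 – 31 January 2025): 230 out of 366
Tax = €1,030,000 × 2% × 230/366 = €12,945.3552

€12,945.36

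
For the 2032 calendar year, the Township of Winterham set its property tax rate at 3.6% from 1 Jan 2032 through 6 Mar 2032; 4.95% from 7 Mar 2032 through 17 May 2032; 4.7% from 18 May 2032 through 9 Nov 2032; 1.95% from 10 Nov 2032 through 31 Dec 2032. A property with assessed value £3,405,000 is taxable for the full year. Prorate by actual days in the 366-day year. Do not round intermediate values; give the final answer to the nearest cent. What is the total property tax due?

£141,651.72

1 Jan – 6 Mar 2032: 66 days at 3.6% → £3,405,000 × 3.6% × 66/366 = £22,104.5902
7 Mar – 17 May 2032: 72 days at 4.95% → £3,405,000 × 4.95% × 72/366 = £33,156.8852
18 May – 9 Nov 2032: 176 days at 4.7% → £3,405,000 × 4.7% × 176/366 = £76,956.7213
10 Nov – 31 Dec 2032: 52 days at 1.95% → £3,405,000 × 1.95% × 52/366 = £9,433.5246
Total = £141,651.7213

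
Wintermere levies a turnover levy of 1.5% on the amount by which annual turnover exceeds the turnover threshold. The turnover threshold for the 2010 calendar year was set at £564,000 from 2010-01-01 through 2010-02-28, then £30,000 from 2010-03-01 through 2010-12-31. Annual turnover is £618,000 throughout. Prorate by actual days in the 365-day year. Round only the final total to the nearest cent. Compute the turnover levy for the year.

2010-01-01 to 2010-02-28: 59 days, exemption £564,000 → (£618,000 − £564,000) × 1.5% × 59/365 = £130.9315
2010-03-01 to 2010-12-31: 306 days, exemption £30,000 → (£618,000 − £30,000) × 1.5% × 306/365 = £7,394.3014
Total = £7,525.2329

£7,525.23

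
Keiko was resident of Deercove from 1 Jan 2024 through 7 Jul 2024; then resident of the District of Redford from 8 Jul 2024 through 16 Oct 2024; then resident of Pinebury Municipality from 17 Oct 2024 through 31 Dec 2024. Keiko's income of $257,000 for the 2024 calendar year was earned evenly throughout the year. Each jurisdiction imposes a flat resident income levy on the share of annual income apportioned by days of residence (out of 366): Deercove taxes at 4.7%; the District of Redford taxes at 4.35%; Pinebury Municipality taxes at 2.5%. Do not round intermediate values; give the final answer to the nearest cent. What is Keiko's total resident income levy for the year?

Deercove, 1 Jan – 7 Jul 2024: 189 days → $257,000 × 4.7% × 189/366 = $6,237.5164
The District of Redford, 8 Jul – 16 Oct 2024: 101 days → $257,000 × 4.35% × 101/366 = $3,085.0533
Pinebury Municipality, 17 Oct – 31 Dec 2024: 76 days → $257,000 × 2.5% × 76/366 = $1,334.1530
Total = $10,656.7227

$10,656.72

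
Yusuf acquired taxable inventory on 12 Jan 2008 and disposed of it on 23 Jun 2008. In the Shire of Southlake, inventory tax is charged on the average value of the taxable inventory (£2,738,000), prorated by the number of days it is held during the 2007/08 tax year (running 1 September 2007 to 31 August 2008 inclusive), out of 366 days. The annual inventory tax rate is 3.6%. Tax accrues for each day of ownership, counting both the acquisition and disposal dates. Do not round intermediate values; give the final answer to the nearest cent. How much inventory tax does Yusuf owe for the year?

£44,167.08

Days held (12 Jan – 23 Jun 2008): 164 out of 366
Tax = £2,738,000 × 3.6% × 164/366 = £44,167.0820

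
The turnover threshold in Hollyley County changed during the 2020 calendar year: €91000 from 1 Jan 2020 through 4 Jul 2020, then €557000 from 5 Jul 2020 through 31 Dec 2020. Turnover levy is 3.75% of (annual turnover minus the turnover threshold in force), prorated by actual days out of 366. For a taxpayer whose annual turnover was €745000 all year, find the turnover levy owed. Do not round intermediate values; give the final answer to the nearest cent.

€15930.74

1 Jan – 4 Jul 2020: 186 days, exemption €91000 → (€745000 − €91000) × 3.75% × 186/366 = €12463.5246
5 Jul – 31 Dec 2020: 180 days, exemption €557000 → (€745000 − €557000) × 3.75% × 180/366 = €3467.2131
Total = €15930.7377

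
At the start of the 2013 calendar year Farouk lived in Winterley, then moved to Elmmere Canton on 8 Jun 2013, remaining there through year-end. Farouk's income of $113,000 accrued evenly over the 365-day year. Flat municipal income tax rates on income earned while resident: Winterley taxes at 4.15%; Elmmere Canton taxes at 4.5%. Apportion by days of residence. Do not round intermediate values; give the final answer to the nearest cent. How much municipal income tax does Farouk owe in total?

Winterley, 1 Jan – 7 Jun 2013: 158 days → $113,000 × 4.15% × 158/365 = $2,029.9753
Elmmere Canton, 8 Jun – 31 Dec 2013: 207 days → $113,000 × 4.5% × 207/365 = $2,883.8219
Total = $4,913.7973

$4,913.80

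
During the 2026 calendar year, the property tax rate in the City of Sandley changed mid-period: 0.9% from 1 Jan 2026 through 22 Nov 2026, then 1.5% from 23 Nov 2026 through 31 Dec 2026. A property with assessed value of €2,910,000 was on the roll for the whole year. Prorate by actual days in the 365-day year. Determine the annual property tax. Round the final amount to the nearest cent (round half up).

1 Jan – 22 Nov 2026: 326 days at 0.9% → €2,910,000 × 0.9% × 326/365 = €23,391.6164
23 Nov – 31 Dec 2026: 39 days at 1.5% → €2,910,000 × 1.5% × 39/365 = €4,663.9726
Total = €28,055.5890

€28,055.59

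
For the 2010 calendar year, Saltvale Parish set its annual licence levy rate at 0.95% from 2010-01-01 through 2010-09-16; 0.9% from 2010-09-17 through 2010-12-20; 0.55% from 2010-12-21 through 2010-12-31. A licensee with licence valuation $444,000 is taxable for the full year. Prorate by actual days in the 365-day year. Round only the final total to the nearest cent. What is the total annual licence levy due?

2010-01-01 to 2010-09-16: 259 days at 0.95% → $444,000 × 0.95% × 259/365 = $2,993.0466
2010-09-17 to 2010-12-20: 95 days at 0.9% → $444,000 × 0.9% × 95/365 = $1,040.0548
2010-12-21 to 2010-12-31: 11 days at 0.55% → $444,000 × 0.55% × 11/365 = $73.5945
Total = $4,106.6959

$4,106.70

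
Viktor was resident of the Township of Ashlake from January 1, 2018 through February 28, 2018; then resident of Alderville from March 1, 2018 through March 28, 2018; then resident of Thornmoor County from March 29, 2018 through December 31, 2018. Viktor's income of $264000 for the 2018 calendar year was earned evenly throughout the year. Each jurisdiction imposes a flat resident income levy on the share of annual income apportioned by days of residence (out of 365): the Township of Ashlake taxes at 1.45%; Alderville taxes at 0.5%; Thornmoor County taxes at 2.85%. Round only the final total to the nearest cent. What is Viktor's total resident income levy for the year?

The Township of Ashlake, January 1 – February 28, 2018: 59 days → $264000 × 1.45% × 59/365 = $618.7726
Alderville, March 1 – March 28, 2018: 28 days → $264000 × 0.5% × 28/365 = $101.2603
Thornmoor County, March 29 – December 31, 2018: 278 days → $264000 × 2.85% × 278/365 = $5730.6082
Total = $6450.6411

$6450.64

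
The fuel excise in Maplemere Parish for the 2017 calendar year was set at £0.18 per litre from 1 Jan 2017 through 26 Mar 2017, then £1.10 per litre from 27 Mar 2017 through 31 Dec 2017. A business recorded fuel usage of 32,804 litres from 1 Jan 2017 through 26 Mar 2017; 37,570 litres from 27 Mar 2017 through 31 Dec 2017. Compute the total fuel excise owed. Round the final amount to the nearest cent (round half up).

£47,231.72

1 Jan – 26 Mar 2017: 32,804 litres at £0.18/litre → £5,904.72
27 Mar – 31 Dec 2017: 37,570 litres at £1.10/litre → £41,327.00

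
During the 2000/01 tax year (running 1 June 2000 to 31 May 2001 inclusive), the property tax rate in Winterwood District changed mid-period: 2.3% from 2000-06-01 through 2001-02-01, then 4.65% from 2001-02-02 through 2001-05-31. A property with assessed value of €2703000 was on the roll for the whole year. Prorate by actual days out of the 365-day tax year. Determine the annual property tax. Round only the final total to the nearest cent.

2000-06-01 to 2001-02-01: 246 days at 2.3% → €2703000 × 2.3% × 246/365 = €41900.2027
2001-02-02 to 2001-05-31: 119 days at 4.65% → €2703000 × 4.65% × 119/365 = €40978.2205
Total = €82878.4233

€82878.42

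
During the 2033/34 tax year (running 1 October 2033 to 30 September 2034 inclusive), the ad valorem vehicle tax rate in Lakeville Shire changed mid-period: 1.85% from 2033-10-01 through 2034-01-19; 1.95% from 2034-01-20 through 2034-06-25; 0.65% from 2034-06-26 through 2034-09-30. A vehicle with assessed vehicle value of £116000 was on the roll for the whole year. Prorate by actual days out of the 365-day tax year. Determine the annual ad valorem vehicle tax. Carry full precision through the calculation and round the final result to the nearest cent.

2033-10-01 to 2034-01-19: 111 days at 1.85% → £116000 × 1.85% × 111/365 = £652.6192
2034-01-20 to 2034-06-25: 157 days at 1.95% → £116000 × 1.95% × 157/365 = £972.9699
2034-06-26 to 2034-09-30: 97 days at 0.65% → £116000 × 0.65% × 97/365 = £200.3781
Total = £1825.9671

£1825.97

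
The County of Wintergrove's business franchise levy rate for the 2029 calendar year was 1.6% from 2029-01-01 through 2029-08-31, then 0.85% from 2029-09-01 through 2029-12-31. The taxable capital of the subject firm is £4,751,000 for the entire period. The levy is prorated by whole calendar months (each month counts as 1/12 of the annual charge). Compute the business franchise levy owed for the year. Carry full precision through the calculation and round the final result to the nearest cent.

£64,138.50

2029-01-01 to 2029-08-31: 8 months at 1.6% → £4,751,000 × 1.6% × 8/12 = £50,677.3333
2029-09-01 to 2029-12-31: 4 months at 0.85% → £4,751,000 × 0.85% × 4/12 = £13,461.1667
Total = £64,138.5000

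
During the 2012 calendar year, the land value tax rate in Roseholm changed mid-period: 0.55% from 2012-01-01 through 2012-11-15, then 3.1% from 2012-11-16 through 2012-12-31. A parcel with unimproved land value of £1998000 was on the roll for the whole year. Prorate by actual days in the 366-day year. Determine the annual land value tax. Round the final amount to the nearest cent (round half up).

2012-01-01 to 2012-11-15: 320 days at 0.55% → £1998000 × 0.55% × 320/366 = £9607.8689
2012-11-16 to 2012-12-31: 46 days at 3.1% → £1998000 × 3.1% × 46/366 = £7784.5574
Total = £17392.4262

£17392.43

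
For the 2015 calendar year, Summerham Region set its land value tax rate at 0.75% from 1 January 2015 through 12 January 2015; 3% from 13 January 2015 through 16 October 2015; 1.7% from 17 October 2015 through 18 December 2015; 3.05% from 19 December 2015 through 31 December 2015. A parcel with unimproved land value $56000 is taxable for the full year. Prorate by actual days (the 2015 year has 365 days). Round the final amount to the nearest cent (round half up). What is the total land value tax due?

$1513.92

1 January – 12 January 2015: 12 days at 0.75% → $56000 × 0.75% × 12/365 = $13.8082
13 January – 16 October 2015: 277 days at 3% → $56000 × 3% × 277/365 = $1274.9589
17 October – 18 December 2015: 63 days at 1.7% → $56000 × 1.7% × 63/365 = $164.3178
19 December – 31 December 2015: 13 days at 3.05% → $56000 × 3.05% × 13/365 = $60.8329
Total = $1513.9178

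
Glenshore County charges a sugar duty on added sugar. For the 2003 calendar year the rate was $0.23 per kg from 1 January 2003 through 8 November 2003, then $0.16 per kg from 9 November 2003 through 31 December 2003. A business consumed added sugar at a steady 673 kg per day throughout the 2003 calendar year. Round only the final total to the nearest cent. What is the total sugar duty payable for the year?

$54,001.52

1 January – 8 November 2003: 312 days × 673 kg/day = 209,976 kg at $0.23/kg → $48,294.48
9 November – 31 December 2003: 53 days × 673 kg/day = 35,669 kg at $0.16/kg → $5,707.04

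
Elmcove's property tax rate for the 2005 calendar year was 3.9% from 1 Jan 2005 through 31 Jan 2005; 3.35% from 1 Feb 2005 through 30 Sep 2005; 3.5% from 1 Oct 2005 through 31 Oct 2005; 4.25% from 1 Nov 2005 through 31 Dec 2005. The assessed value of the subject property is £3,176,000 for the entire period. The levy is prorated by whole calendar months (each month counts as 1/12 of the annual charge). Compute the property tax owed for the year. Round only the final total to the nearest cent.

1 Jan – 31 Jan 2005: 1 month at 3.9% → £3,176,000 × 3.9% × 1/12 = £10,322.0000
1 Feb – 30 Sep 2005: 8 months at 3.35% → £3,176,000 × 3.35% × 8/12 = £70,930.6667
1 Oct – 31 Oct 2005: 1 month at 3.5% → £3,176,000 × 3.5% × 1/12 = £9,263.3333
1 Nov – 31 Dec 2005: 2 months at 4.25% → £3,176,000 × 4.25% × 2/12 = £22,496.6667
Total = £113,012.6667

£113,012.67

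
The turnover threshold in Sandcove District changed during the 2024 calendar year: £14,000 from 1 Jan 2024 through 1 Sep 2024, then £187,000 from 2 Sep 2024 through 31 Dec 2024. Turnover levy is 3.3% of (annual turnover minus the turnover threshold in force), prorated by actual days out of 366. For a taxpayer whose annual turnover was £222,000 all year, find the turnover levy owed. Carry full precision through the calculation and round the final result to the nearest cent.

£4,976.60

1 Jan – 1 Sep 2024: 245 days, exemption £14,000 → (£222,000 − £14,000) × 3.3% × 245/366 = £4,594.7541
2 Sep – 31 Dec 2024: 121 days, exemption £187,000 → (£222,000 − £187,000) × 3.3% × 121/366 = £381.8443
Total = £4,976.5984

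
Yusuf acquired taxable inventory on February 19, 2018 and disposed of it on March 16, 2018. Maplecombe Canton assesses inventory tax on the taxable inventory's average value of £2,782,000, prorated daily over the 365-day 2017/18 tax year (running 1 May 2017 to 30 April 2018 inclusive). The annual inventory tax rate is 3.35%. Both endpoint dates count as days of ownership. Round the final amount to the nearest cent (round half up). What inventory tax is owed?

Days held (February 19 – March 16, 2018): 26 out of 365
Tax = £2,782,000 × 3.35% × 26/365 = £6,638.6904

£6,638.69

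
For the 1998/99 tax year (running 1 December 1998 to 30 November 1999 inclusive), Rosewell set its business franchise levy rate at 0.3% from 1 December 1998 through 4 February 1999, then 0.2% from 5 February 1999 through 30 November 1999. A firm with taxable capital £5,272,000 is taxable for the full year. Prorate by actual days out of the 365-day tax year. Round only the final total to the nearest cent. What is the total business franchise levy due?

1 December 1998 – 4 February 1999: 66 days at 0.3% → £5,272,000 × 0.3% × 66/365 = £2,859.8795
5 February – 30 November 1999: 299 days at 0.2% → £5,272,000 × 0.2% × 299/365 = £8,637.4137
Total = £11,497.2932

£11,497.29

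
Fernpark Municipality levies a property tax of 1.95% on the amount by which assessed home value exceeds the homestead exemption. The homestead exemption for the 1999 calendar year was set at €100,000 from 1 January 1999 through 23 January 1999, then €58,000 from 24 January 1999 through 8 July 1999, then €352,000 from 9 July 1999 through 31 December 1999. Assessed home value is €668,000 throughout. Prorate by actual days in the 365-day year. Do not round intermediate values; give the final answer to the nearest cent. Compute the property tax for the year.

1 January – 23 January 1999: 23 days, exemption €100,000 → (€668,000 − €100,000) × 1.95% × 23/365 = €697.9397
24 January – 8 July 1999: 166 days, exemption €58,000 → (€668,000 − €58,000) × 1.95% × 166/365 = €5,409.7808
9 July – 31 December 1999: 176 days, exemption €352,000 → (€668,000 − €352,000) × 1.95% × 176/365 = €2,971.2658
Total = €9,078.9863

€9,078.99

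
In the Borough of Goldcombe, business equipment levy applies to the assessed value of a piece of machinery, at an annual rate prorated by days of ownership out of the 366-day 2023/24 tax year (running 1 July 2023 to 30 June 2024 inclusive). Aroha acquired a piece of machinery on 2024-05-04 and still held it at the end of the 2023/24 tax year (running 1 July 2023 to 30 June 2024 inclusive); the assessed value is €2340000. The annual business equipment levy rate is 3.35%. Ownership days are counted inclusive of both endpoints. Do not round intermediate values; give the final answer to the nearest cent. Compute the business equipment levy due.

€12422.46

Days held (2024-05-04 to 2024-06-30): 58 out of 366
Tax = €2340000 × 3.35% × 58/366 = €12422.4590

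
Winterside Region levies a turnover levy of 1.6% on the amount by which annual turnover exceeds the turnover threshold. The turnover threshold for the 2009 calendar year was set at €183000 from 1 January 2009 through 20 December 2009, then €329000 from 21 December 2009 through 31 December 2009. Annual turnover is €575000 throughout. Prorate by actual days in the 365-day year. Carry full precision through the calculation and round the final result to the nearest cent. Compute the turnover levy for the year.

1 January – 20 December 2009: 354 days, exemption €183000 → (€575000 − €183000) × 1.6% × 354/365 = €6082.9808
21 December – 31 December 2009: 11 days, exemption €329000 → (€575000 − €329000) × 1.6% × 11/365 = €118.6192
Total = €6201.6000

€6201.60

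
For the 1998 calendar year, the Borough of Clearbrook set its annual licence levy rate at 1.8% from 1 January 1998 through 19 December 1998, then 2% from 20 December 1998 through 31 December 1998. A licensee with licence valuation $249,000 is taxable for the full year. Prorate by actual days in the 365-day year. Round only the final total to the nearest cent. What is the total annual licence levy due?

$4,498.37

1 January – 19 December 1998: 353 days at 1.8% → $249,000 × 1.8% × 353/365 = $4,334.6466
20 December – 31 December 1998: 12 days at 2% → $249,000 × 2% × 12/365 = $163.7260
Total = $4,498.3726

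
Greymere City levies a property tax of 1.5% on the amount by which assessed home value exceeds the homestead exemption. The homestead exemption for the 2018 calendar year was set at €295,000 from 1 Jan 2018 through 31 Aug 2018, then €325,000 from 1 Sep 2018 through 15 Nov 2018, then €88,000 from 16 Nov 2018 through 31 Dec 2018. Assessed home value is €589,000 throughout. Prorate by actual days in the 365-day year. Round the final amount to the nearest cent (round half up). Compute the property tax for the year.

1 Jan – 31 Aug 2018: 243 days, exemption €295,000 → (€589,000 − €295,000) × 1.5% × 243/365 = €2,935.9726
1 Sep – 15 Nov 2018: 76 days, exemption €325,000 → (€589,000 − €325,000) × 1.5% × 76/365 = €824.5479
16 Nov – 31 Dec 2018: 46 days, exemption €88,000 → (€589,000 − €88,000) × 1.5% × 46/365 = €947.0959
Total = €4,707.6164

€4,707.62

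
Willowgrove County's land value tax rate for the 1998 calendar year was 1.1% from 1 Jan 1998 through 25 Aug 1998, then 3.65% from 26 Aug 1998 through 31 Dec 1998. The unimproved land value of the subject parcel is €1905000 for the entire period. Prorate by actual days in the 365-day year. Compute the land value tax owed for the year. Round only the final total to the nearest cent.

€37990.40

1 Jan – 25 Aug 1998: 237 days at 1.1% → €1905000 × 1.1% × 237/365 = €13606.3973
26 Aug – 31 Dec 1998: 128 days at 3.65% → €1905000 × 3.65% × 128/365 = €24384.0000
Total = €37990.3973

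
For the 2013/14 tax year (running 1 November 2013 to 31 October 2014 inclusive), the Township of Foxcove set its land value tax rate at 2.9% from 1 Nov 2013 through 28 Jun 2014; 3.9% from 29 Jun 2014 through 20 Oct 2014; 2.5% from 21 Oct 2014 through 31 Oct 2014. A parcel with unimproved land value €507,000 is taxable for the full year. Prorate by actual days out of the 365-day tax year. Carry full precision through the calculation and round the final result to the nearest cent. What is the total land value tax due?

€16,225.39

1 Nov 2013 – 28 Jun 2014: 240 days at 2.9% → €507,000 × 2.9% × 240/365 = €9,667.7260
29 Jun – 20 Oct 2014: 114 days at 3.9% → €507,000 × 3.9% × 114/365 = €6,175.6767
21 Oct – 31 Oct 2014: 11 days at 2.5% → €507,000 × 2.5% × 11/365 = €381.9863
Total = €16,225.3890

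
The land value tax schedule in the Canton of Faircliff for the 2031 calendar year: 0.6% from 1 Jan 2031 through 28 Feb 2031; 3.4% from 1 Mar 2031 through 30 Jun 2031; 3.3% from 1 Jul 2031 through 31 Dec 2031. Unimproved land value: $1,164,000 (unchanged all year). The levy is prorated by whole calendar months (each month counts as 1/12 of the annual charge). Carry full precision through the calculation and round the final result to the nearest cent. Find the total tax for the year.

$33,562.00

1 Jan – 28 Feb 2031: 2 months at 0.6% → $1,164,000 × 0.6% × 2/12 = $1,164.0000
1 Mar – 30 Jun 2031: 4 months at 3.4% → $1,164,000 × 3.4% × 4/12 = $13,192.0000
1 Jul – 31 Dec 2031: 6 months at 3.3% → $1,164,000 × 3.3% × 6/12 = $19,206.0000
Total = $33,562.0000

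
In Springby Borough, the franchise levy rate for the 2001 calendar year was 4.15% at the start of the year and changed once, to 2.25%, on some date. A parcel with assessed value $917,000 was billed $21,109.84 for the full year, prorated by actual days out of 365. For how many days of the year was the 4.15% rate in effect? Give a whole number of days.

10 days

Let d = days at the first rate; then 365 − d days at the second rate.
$917,000 × [4.15%·d + 2.25%·(365−d)] / 365 = $21,109.84
Solving gives d = 10, so the new rate took effect on 11 Jan 2001.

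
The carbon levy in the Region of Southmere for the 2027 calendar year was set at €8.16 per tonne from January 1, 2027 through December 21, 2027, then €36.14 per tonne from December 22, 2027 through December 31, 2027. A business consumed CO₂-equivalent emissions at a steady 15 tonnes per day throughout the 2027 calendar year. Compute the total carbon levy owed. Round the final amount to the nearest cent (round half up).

€48873.00

January 1 – December 21, 2027: 355 days × 15 tonnes/day = 5,325 tonnes at €8.16/tonne → €43452.00
December 22 – December 31, 2027: 10 days × 15 tonnes/day = 150 tonnes at €36.14/tonne → €5421.00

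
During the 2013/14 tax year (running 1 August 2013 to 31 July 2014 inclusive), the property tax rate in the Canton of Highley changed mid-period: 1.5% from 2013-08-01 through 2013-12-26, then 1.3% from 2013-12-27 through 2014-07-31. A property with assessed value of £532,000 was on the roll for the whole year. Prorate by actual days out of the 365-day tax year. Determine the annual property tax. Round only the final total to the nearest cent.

£7,347.43

2013-08-01 to 2013-12-26: 148 days at 1.5% → £532,000 × 1.5% × 148/365 = £3,235.7260
2013-12-27 to 2014-07-31: 217 days at 1.3% → £532,000 × 1.3% × 217/365 = £4,111.7041
Total = £7,347.4301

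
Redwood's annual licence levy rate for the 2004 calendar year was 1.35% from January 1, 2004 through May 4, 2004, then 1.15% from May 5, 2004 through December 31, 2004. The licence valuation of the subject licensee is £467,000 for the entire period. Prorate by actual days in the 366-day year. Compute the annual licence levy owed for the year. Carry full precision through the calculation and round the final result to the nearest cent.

January 1 – May 4, 2004: 125 days at 1.35% → £467,000 × 1.35% × 125/366 = £2,153.1762
May 5 – December 31, 2004: 241 days at 1.15% → £467,000 × 1.15% × 241/366 = £3,536.3128
Total = £5,689.4891

£5,689.49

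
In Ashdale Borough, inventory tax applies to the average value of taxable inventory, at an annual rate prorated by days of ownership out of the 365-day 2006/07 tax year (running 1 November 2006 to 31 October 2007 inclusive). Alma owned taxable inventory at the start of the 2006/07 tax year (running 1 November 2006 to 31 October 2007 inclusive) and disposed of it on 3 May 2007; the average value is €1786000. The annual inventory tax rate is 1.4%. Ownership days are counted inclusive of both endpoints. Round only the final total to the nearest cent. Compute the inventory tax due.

€12604.76

Days held (1 Nov 2006 – 3 May 2007): 184 out of 365
Tax = €1786000 × 1.4% × 184/365 = €12604.7562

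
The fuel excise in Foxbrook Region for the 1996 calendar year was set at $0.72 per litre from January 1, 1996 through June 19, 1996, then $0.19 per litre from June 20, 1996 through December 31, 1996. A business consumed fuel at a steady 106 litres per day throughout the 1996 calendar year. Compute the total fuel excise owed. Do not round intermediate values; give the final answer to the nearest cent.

$16,978.02

January 1 – June 19, 1996: 171 days × 106 litres/day = 18,126 litres at $0.72/litre → $13,050.72
June 20 – December 31, 1996: 195 days × 106 litres/day = 20,670 litres at $0.19/litre → $3,927.30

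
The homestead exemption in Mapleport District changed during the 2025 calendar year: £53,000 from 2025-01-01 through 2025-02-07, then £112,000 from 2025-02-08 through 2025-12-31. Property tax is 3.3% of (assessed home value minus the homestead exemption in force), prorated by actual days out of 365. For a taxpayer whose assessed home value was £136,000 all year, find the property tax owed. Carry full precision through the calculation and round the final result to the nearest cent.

2025-01-01 to 2025-02-07: 38 days, exemption £53,000 → (£136,000 − £53,000) × 3.3% × 38/365 = £285.1562
2025-02-08 to 2025-12-31: 327 days, exemption £112,000 → (£136,000 − £112,000) × 3.3% × 327/365 = £709.5452
Total = £994.7014

£994.70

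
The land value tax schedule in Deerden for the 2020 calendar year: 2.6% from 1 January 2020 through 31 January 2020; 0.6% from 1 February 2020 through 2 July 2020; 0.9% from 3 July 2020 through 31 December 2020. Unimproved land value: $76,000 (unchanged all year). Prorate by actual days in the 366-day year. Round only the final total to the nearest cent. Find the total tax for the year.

$698.12

1 January – 31 January 2020: 31 days at 2.6% → $76,000 × 2.6% × 31/366 = $167.3661
1 February – 2 July 2020: 153 days at 0.6% → $76,000 × 0.6% × 153/366 = $190.6230
3 July – 31 December 2020: 182 days at 0.9% → $76,000 × 0.9% × 182/366 = $340.1311
Total = $698.1202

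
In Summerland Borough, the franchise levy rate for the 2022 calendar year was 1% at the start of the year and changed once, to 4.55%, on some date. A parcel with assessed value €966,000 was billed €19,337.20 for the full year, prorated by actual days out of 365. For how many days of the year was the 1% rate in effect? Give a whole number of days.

Let d = days at the first rate; then 365 − d days at the second rate.
€966,000 × [1%·d + 4.55%·(365−d)] / 365 = €19,337.20
Solving gives d = 262, so the new rate took effect on 20 Sep 2022.

262 days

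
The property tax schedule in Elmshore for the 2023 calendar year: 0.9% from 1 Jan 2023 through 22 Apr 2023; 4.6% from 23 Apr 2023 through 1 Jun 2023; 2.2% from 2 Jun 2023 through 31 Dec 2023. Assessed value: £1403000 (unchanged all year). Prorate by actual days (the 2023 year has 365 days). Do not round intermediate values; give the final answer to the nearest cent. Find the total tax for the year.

£28959.46

1 Jan – 22 Apr 2023: 112 days at 0.9% → £1403000 × 0.9% × 112/365 = £3874.5863
23 Apr – 1 Jun 2023: 40 days at 4.6% → £1403000 × 4.6% × 40/365 = £7072.6575
2 Jun – 31 Dec 2023: 213 days at 2.2% → £1403000 × 2.2% × 213/365 = £18012.2137
Total = £28959.4575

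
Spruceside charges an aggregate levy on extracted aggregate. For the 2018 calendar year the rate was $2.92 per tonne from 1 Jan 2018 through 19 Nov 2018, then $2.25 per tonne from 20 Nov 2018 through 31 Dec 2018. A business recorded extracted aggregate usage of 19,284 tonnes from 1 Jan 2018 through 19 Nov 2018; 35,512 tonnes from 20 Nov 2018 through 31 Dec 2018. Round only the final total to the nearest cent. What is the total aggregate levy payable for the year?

$136,211.28

1 Jan – 19 Nov 2018: 19,284 tonnes at $2.92/tonne → $56,309.28
20 Nov – 31 Dec 2018: 35,512 tonnes at $2.25/tonne → $79,902.00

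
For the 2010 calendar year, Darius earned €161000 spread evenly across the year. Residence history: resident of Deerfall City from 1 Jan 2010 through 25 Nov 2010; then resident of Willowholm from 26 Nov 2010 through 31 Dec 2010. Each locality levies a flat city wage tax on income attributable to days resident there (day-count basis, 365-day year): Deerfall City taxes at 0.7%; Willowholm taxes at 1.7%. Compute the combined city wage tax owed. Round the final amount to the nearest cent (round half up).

€1285.79

Deerfall City, 1 Jan – 25 Nov 2010: 329 days → €161000 × 0.7% × 329/365 = €1015.8438
Willowholm, 26 Nov – 31 Dec 2010: 36 days → €161000 × 1.7% × 36/365 = €269.9507
Total = €1285.7945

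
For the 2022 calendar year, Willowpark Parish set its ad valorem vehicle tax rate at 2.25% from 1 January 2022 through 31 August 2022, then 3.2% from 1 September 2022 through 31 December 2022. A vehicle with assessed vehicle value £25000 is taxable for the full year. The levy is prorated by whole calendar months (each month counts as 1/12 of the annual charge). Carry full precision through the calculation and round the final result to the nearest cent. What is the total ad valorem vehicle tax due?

£641.67

1 January – 31 August 2022: 8 months at 2.25% → £25000 × 2.25% × 8/12 = £375.0000
1 September – 31 December 2022: 4 months at 3.2% → £25000 × 3.2% × 4/12 = £266.6667
Total = £641.6667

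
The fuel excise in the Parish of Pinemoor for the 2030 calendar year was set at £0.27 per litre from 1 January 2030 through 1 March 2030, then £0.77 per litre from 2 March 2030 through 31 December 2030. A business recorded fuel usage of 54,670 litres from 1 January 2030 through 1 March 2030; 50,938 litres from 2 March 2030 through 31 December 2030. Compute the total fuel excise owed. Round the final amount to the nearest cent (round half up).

1 January – 1 March 2030: 54,670 litres at £0.27/litre → £14,760.90
2 March – 31 December 2030: 50,938 litres at £0.77/litre → £39,222.26

£53,983.16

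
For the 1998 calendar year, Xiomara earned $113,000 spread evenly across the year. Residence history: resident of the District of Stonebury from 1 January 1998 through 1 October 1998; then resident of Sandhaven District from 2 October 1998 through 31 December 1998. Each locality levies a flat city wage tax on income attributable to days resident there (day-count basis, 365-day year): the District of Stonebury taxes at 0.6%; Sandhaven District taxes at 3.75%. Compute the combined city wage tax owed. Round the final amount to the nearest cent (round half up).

The District of Stonebury, 1 January – 1 October 1998: 274 days → $113,000 × 0.6% × 274/365 = $508.9644
Sandhaven District, 2 October – 31 December 1998: 91 days → $113,000 × 3.75% × 91/365 = $1,056.4726
Total = $1,565.4370

$1,565.44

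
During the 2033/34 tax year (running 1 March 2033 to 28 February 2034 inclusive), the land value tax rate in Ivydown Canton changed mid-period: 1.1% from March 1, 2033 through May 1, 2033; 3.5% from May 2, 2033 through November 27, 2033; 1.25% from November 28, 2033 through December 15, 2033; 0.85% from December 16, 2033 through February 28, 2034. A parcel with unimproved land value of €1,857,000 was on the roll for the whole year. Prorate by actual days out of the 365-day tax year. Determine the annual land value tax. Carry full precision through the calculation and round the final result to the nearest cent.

March 1 – May 1, 2033: 62 days at 1.1% → €1,857,000 × 1.1% × 62/365 = €3,469.7918
May 2 – November 27, 2033: 210 days at 3.5% → €1,857,000 × 3.5% × 210/365 = €37,394.3836
November 28 – December 15, 2033: 18 days at 1.25% → €1,857,000 × 1.25% × 18/365 = €1,144.7260
December 16, 2033 – February 28, 2034: 75 days at 0.85% → €1,857,000 × 0.85% × 75/365 = €3,243.3904
Total = €45,252.2918

€45,252.29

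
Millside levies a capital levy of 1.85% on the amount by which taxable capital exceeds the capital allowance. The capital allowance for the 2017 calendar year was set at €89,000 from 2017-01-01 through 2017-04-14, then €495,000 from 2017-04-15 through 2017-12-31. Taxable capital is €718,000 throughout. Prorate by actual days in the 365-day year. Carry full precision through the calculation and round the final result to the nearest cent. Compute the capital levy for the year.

€6,265.62

2017-01-01 to 2017-04-14: 104 days, exemption €89,000 → (€718,000 − €89,000) × 1.85% × 104/365 = €3,315.6055
2017-04-15 to 2017-12-31: 261 days, exemption €495,000 → (€718,000 − €495,000) × 1.85% × 261/365 = €2,950.0151
Total = €6,265.6205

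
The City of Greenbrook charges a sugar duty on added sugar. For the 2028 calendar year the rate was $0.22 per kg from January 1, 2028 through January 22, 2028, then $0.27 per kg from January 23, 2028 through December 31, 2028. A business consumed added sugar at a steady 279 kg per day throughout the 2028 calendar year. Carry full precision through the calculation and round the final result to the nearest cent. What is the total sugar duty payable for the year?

$27,263.88

January 1 – January 22, 2028: 22 days × 279 kg/day = 6,138 kg at $0.22/kg → $1,350.36
January 23 – December 31, 2028: 344 days × 279 kg/day = 95,976 kg at $0.27/kg → $25,913.52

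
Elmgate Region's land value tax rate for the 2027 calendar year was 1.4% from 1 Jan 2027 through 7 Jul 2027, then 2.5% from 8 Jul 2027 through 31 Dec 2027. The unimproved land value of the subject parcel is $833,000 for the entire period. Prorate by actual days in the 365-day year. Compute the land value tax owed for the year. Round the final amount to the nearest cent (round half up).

$16,105.43

1 Jan – 7 Jul 2027: 188 days at 1.4% → $833,000 × 1.4% × 188/365 = $6,006.7288
8 Jul – 31 Dec 2027: 177 days at 2.5% → $833,000 × 2.5% × 177/365 = $10,098.6986
Total = $16,105.4274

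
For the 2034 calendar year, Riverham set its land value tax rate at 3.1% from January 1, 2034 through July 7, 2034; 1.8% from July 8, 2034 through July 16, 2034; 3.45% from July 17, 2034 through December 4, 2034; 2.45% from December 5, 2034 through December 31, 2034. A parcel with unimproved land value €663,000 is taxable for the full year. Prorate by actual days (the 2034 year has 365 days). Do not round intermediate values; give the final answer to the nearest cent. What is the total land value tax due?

January 1 – July 7, 2034: 188 days at 3.1% → €663,000 × 3.1% × 188/365 = €10,586.2027
July 8 – July 16, 2034: 9 days at 1.8% → €663,000 × 1.8% × 9/365 = €294.2630
July 17 – December 4, 2034: 141 days at 3.45% → €663,000 × 3.45% × 141/365 = €8,836.0644
December 5 – December 31, 2034: 27 days at 2.45% → €663,000 × 2.45% × 27/365 = €1,201.5740
Total = €20,918.1041

€20,918.10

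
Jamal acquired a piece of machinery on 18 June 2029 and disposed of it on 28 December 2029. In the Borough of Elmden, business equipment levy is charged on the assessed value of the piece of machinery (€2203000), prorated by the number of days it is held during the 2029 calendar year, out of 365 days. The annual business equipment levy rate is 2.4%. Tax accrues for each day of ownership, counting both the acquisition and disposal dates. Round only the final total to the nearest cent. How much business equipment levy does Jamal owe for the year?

€28101.83

Days held (18 June – 28 December 2029): 194 out of 365
Tax = €2203000 × 2.4% × 194/365 = €28101.8301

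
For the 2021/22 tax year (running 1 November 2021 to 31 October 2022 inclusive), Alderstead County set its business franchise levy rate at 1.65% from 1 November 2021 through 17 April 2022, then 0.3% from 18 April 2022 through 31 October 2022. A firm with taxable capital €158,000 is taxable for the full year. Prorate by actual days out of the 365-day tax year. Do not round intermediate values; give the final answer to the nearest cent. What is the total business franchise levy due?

€1,455.76

1 November 2021 – 17 April 2022: 168 days at 1.65% → €158,000 × 1.65% × 168/365 = €1,199.9342
18 April – 31 October 2022: 197 days at 0.3% → €158,000 × 0.3% × 197/365 = €255.8301
Total = €1,455.7644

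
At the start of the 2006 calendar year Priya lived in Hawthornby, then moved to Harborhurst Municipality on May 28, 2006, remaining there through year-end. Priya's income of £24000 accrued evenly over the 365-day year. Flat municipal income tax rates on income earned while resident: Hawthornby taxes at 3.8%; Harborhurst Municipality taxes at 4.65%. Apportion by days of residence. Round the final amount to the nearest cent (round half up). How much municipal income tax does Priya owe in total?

Hawthornby, January 1 – May 27, 2006: 147 days → £24000 × 3.8% × 147/365 = £367.2986
Harborhurst Municipality, May 28 – December 31, 2006: 218 days → £24000 × 4.65% × 218/365 = £666.5425
Total = £1033.8411

£1033.84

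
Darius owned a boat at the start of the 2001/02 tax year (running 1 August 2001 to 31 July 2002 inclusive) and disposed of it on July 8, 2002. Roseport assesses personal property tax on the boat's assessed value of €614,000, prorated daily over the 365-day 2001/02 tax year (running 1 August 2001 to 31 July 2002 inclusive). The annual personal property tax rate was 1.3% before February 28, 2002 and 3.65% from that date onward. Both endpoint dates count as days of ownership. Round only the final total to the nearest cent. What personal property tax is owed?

August 1, 2001 – February 27, 2002: 211 days at 1.3% → €614,000 × 1.3% × 211/365 = €4,614.2521
February 28 – July 8, 2002: 131 days at 3.65% → €614,000 × 3.65% × 131/365 = €8,043.4000
Total = €12,657.6521

€12,657.65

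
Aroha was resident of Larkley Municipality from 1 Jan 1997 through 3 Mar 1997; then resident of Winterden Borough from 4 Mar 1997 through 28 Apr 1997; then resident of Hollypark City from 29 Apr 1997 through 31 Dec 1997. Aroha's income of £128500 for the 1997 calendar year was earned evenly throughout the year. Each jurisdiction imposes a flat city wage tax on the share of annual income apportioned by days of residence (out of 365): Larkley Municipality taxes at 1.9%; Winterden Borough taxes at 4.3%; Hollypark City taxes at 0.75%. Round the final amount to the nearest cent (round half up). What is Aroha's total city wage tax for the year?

£1914.65

Larkley Municipality, 1 Jan – 3 Mar 1997: 62 days → £128500 × 1.9% × 62/365 = £414.7205
Winterden Borough, 4 Mar – 28 Apr 1997: 56 days → £128500 × 4.3% × 56/365 = £847.7479
Hollypark City, 29 Apr – 31 Dec 1997: 247 days → £128500 × 0.75% × 247/365 = £652.1815
Total = £1914.6500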